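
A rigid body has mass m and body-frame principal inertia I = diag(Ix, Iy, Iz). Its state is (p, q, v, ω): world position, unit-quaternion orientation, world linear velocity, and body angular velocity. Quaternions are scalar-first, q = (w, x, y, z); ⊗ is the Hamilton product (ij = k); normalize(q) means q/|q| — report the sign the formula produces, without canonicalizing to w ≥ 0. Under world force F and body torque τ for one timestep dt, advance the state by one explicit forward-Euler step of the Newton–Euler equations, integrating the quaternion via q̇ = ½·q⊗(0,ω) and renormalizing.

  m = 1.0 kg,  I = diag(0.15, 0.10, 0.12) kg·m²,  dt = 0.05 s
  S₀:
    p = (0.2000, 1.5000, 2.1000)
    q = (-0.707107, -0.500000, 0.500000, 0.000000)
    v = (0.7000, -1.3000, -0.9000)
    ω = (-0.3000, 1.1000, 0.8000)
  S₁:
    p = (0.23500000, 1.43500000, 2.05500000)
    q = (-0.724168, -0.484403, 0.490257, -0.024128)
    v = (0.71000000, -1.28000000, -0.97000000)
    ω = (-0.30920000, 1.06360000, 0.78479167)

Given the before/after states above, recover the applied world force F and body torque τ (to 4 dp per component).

velocity change Δv = (0.01000000, 0.02000000, -0.07000000)
applied force F = (0.2000, 0.4000, -1.4000)
rate change Δω = (-0.00920000, -0.03640000, -0.01520833)
applied torque τ = (-0.0100, -0.0800, -0.0200)

F = (0.2000, 0.4000, -1.4000)
τ = (-0.0100, -0.0800, -0.0200)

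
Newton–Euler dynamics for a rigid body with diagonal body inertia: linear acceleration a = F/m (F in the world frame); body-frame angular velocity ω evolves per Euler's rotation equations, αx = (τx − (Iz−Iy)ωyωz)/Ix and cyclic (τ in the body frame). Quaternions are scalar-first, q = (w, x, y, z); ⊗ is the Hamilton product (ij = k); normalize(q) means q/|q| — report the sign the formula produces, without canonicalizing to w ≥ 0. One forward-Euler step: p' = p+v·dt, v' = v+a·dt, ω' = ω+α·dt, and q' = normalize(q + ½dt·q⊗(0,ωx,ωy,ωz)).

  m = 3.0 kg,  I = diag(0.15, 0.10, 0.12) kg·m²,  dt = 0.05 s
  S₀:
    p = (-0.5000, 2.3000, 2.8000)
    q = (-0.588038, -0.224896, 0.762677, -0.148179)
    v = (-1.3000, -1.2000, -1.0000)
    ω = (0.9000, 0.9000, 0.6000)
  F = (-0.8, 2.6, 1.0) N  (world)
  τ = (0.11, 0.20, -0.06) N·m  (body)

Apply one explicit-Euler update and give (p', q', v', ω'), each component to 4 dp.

a = F/m = (-0.2667, 0.8667, 0.3333)
p' = p + v·dt = (-0.5650, 2.2400, 2.7500)
new velocity v' = (-1.3133, -1.1567, -0.9833)
angular accel α = (0.6613, 1.8380, -0.1625)
ω + α·dt = (0.9331, 0.9919, 0.5919)
q⊗(0,ω) = (-0.3950955, 0.0617331, -0.5276577, -1.2416385)
updated quaternion q' = (-0.5975, -0.2232, 0.7490, -0.1791)

p' = (-0.5650, 2.2400, 2.7500)
q' = (-0.5975, -0.2232, 0.7490, -0.1791)
v' = (-1.3133, -1.1567, -0.9833)
ω' = (0.9331, 0.9919, 0.5919)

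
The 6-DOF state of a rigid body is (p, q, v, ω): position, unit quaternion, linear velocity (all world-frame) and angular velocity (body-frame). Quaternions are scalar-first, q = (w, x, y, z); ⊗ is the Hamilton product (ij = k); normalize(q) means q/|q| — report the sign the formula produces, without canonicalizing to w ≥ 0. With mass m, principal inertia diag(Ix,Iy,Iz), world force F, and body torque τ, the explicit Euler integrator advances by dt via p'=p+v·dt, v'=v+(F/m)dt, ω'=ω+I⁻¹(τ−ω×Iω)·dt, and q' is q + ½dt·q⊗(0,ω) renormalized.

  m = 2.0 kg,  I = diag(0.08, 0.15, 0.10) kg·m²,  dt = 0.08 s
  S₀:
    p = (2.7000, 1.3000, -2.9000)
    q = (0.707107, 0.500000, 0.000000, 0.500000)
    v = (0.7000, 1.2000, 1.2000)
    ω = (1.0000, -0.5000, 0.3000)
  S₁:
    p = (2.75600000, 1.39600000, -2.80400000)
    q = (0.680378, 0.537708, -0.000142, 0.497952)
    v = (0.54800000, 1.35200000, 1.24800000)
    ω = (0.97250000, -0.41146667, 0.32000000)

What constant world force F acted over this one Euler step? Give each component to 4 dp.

F = (-3.8000, 3.8000, 1.2000)

Δv = v₁−v₀ = (-0.15200000, 0.15200000, 0.04800000)
F = m·Δv/dt = (-3.8000, 3.8000, 1.2000)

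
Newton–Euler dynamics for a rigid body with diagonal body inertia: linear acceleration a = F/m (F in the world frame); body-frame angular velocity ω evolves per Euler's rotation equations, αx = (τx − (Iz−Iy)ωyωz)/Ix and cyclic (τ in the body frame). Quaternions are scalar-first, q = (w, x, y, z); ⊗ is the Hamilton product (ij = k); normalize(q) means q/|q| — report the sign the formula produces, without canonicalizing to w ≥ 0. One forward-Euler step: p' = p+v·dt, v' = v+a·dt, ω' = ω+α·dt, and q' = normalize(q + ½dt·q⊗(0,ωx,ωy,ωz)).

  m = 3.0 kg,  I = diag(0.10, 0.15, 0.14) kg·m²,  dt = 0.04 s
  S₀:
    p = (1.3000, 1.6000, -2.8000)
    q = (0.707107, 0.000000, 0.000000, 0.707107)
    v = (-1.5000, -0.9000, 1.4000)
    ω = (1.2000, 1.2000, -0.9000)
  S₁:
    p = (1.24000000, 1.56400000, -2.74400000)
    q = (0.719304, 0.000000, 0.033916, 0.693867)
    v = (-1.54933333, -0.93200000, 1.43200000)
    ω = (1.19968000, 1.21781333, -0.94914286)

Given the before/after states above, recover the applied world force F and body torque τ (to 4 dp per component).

rate change Δω = (-0.00032000, 0.01781333, -0.04914286)
gyro term ω₀×Iω₀ = (0.0108, 0.0432, 0.0720)
I·α + gyro = (0.0100, 0.1100, -0.1000)
Δv = v₁−v₀ = (-0.04933333, -0.03200000, 0.03200000)
m·(v₁−v₀)/dt = (-3.7000, -2.4000, 2.4000)

F = (-3.7000, -2.4000, 2.4000)
τ = (0.0100, 0.1100, -0.1000)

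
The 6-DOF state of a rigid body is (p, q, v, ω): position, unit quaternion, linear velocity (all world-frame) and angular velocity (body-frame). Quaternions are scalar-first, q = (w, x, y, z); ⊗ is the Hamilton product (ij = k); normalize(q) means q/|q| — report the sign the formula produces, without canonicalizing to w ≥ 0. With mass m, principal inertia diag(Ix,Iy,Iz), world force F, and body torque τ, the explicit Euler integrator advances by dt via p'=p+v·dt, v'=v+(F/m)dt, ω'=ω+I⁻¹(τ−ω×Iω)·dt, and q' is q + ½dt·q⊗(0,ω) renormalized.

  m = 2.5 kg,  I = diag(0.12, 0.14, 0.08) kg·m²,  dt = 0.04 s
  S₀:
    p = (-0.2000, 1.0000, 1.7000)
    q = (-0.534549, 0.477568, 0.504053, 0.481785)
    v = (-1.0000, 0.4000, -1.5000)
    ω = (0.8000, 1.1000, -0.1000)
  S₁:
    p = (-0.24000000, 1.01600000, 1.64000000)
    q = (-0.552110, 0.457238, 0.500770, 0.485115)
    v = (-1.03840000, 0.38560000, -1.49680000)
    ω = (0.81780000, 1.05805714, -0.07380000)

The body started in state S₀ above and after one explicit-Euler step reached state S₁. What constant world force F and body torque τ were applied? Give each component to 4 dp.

v₁ − v₀ = (-0.03840000, -0.01440000, 0.00320000)
applied force F = (-2.4000, -0.9000, 0.2000)
Δω = ω₁−ω₀ = (0.01780000, -0.04194286, 0.02620000)
gyro term ω₀×Iω₀ = (0.0066, -0.0032, 0.0176)
τ = I·(Δω/dt) + ω₀×(Iω₀) = (0.0600, -0.1500, 0.0700)

F = (-2.4000, -0.9000, 0.2000)
τ = (0.0600, -0.1500, 0.0700)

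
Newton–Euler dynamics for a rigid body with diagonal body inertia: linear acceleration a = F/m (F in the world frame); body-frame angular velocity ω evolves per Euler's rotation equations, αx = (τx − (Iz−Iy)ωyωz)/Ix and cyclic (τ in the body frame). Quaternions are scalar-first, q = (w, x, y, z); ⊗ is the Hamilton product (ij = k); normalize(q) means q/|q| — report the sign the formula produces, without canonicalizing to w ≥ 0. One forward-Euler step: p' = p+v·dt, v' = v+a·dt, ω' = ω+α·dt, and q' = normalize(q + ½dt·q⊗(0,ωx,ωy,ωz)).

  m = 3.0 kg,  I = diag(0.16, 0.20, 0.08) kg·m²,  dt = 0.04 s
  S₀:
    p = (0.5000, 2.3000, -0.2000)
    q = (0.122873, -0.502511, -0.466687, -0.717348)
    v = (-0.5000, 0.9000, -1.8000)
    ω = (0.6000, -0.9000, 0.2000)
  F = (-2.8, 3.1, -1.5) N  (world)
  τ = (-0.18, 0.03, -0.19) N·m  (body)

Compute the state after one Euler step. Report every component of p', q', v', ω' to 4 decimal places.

α = I⁻¹(τ − ω×Iω) = (-1.2600, 0.1020, -2.1050)
new body rate ω' = (0.5496, -0.8959, 0.1158)
q⊗(0,ω) = (0.0249579, -0.6652268, -0.4404923, 0.7568467)
q' = normalize(q + ½dt·q⊗(0,ω)) = (0.1233, -0.5157, -0.4754, -0.7020)
a = F/m = (-0.9333, 1.0333, -0.5000)
p' = p + v·dt = (0.4800, 2.3360, -0.2720)
v + (F/m)dt = (-0.5373, 0.9413, -1.8200)

p' = (0.4800, 2.3360, -0.2720)
q' = (0.1233, -0.5157, -0.4754, -0.7020)
v' = (-0.5373, 0.9413, -1.8200)
ω' = (0.5496, -0.8959, 0.1158)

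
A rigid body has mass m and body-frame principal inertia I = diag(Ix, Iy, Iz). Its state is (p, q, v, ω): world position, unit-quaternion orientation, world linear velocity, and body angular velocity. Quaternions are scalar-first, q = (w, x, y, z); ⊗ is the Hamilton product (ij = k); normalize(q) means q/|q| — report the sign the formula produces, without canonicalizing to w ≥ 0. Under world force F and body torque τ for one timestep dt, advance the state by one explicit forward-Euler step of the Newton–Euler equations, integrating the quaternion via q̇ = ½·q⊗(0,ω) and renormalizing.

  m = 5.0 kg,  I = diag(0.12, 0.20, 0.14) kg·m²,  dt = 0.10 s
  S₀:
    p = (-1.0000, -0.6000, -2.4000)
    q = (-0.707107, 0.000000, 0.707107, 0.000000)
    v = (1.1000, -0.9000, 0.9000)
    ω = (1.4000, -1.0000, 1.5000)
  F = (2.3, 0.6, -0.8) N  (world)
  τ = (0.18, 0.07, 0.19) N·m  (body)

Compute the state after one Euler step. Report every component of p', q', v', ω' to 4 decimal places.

p' = (-0.8900, -0.6900, -2.3100)
q' = (-0.6674, 0.0035, 0.7377, -0.1019)
v' = (1.1460, -0.8880, 0.8840)
ω' = (1.4750, -0.9440, 1.7157)

linear accel F/m = (0.4600, 0.1200, -0.1600)
p + v·dt = (-0.8900, -0.6900, -2.3100)
v' = v + a·dt = (1.1460, -0.8880, 0.8840)
angular accel α = (0.7500, 0.5600, 2.1571)
ω + α·dt = (1.4750, -0.9440, 1.7157)
2q̇ = q⊗(0,ω) = (0.7071070, 0.0707107, 0.7071070, -2.0506103)
updated quaternion q' = (-0.6674, 0.0035, 0.7377, -0.1019)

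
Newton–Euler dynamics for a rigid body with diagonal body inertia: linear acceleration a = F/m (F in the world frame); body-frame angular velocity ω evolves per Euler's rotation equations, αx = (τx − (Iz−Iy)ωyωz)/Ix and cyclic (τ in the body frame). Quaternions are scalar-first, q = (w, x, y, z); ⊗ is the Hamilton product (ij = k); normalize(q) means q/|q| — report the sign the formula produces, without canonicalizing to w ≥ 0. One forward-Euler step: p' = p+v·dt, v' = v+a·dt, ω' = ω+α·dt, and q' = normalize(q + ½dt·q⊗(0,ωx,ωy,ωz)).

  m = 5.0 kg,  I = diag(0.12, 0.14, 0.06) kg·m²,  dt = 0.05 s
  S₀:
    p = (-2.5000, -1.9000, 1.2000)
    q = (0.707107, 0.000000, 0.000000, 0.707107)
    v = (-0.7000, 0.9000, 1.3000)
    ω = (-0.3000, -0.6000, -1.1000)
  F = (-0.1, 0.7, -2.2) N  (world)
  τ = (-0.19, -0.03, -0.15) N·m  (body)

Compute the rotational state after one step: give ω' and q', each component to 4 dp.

ω' = (-0.3572, -0.6178, -1.2280)
q' = (0.7262, 0.0053, -0.0159, 0.6873)

gyro term ω×Iω = (-0.0528, 0.0198, 0.0036)
(τ − ω×Iω)/I = (-1.1433, -0.3557, -2.5600)
ω + α·dt = (-0.3572, -0.6178, -1.2280)
Hamilton product q⊗(0,ω) = (0.7778177, 0.2121321, -0.6363963, -0.7778177)
q + ½dt·q⊗(0,ω), renormalized = (0.7262, 0.0053, -0.0159, 0.6873)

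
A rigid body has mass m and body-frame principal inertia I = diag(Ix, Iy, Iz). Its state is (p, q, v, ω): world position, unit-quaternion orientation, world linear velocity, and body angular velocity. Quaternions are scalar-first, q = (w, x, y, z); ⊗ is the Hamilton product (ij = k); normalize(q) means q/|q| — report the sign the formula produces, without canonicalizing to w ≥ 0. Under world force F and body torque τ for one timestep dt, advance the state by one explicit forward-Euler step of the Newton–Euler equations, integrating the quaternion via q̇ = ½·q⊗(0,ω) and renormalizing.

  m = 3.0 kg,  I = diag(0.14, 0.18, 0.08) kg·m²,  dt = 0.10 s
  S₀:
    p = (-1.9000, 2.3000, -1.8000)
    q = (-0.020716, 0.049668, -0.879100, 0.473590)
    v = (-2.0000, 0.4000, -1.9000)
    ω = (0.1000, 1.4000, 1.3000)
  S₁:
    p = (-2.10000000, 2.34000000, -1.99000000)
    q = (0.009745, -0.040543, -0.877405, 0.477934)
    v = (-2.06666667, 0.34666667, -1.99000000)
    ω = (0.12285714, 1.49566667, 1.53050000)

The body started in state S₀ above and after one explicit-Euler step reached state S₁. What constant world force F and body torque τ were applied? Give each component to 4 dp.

ω₁ − ω₀ = (0.02285714, 0.09566667, 0.23050000)
applied torque τ = (-0.1500, 0.1800, 0.1900)
v₁ − v₀ = (-0.06666667, -0.05333333, -0.09000000)
applied force F = (-2.0000, -1.6000, -2.7000)

F = (-2.0000, -1.6000, -2.7000)
τ = (-0.1500, 0.1800, 0.1900)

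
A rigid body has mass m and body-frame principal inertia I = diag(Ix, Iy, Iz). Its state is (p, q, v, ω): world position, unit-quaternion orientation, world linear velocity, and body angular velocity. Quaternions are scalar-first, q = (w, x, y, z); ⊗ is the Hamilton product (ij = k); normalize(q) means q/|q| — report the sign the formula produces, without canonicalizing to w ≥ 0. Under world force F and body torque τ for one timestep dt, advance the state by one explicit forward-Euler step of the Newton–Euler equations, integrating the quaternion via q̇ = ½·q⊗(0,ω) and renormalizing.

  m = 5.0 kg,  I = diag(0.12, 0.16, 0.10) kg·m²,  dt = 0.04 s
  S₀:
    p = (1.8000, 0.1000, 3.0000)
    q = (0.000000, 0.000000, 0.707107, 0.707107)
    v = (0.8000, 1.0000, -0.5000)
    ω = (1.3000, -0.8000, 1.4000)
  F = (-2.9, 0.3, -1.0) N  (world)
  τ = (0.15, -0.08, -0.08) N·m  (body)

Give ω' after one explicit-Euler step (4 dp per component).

(τ − ω×Iω)/I = (0.6900, -0.7275, -0.3840)
new body rate ω' = (1.3276, -0.8291, 1.3846)

ω' = (1.3276, -0.8291, 1.3846)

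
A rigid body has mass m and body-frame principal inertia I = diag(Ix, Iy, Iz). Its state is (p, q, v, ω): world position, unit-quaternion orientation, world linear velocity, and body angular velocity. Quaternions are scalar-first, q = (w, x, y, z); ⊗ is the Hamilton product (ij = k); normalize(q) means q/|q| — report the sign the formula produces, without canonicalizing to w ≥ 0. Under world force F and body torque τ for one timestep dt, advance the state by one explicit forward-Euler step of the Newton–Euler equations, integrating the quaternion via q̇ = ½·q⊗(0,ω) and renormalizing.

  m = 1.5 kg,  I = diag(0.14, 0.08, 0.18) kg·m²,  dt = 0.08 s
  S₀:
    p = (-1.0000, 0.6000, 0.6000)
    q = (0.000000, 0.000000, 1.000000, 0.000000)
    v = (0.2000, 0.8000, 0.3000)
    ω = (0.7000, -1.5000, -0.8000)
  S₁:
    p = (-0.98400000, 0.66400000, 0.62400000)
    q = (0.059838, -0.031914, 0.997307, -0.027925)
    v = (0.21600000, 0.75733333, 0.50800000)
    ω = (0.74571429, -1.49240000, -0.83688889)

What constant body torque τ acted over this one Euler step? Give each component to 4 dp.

ω₁ − ω₀ = (0.04571429, 0.00760000, -0.03688889)
I·α + gyro = (0.2000, 0.0300, -0.0200)

τ = (0.2000, 0.0300, -0.0200)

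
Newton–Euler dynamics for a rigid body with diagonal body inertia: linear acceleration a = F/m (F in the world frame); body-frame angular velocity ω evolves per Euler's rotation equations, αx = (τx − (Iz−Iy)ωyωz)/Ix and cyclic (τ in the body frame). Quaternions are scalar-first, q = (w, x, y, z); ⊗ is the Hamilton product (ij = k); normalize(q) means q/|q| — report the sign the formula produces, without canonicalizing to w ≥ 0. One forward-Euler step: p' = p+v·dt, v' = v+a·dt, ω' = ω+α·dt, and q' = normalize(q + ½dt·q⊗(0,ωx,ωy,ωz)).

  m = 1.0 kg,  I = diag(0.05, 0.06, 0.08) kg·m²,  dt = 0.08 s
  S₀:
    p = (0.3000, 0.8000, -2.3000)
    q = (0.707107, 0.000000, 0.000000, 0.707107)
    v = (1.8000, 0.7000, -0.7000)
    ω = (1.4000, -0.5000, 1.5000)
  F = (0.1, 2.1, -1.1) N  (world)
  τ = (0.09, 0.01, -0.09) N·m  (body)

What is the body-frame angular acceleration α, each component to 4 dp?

α = (2.1000, 1.2167, -1.0375)

precession coupling ω×(Iω) = (-0.0150, -0.0630, -0.0070)
angular accel α = (2.1000, 1.2167, -1.0375)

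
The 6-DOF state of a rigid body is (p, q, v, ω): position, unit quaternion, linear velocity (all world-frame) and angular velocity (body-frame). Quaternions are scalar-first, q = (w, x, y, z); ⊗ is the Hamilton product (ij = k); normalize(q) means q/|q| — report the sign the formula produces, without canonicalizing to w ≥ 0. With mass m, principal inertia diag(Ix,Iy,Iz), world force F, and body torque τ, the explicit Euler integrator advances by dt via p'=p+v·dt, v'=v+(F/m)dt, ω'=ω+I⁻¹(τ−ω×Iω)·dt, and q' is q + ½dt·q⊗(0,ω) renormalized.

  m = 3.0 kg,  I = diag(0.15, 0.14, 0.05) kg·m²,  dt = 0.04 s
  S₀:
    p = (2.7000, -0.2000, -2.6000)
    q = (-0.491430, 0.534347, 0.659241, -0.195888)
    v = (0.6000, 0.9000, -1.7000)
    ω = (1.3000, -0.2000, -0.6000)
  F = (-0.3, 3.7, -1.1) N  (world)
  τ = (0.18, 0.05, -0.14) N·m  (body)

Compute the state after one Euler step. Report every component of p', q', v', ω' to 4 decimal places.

p' = (2.7240, -0.1640, -2.6680)
q' = (-0.5048, 0.5127, 0.6622, -0.2092)
v' = (0.5960, 0.9493, -1.7147)
ω' = (1.3509, -0.1634, -0.7141)

angular accel α = (1.2720, 0.9143, -2.8520)
ω' = ω + α·dt = (1.3509, -0.1634, -0.7141)
2q̇ = q⊗(0,ω) = (-0.6803357, -1.0735812, 0.1642398, -0.6690247)
q' = normalize(q + ½dt·q⊗(0,ω)) = (-0.5048, 0.5127, 0.6622, -0.2092)
a = F/m = (-0.1000, 1.2333, -0.3667)
p + v·dt = (2.7240, -0.1640, -2.6680)
v' = v + a·dt = (0.5960, 0.9493, -1.7147)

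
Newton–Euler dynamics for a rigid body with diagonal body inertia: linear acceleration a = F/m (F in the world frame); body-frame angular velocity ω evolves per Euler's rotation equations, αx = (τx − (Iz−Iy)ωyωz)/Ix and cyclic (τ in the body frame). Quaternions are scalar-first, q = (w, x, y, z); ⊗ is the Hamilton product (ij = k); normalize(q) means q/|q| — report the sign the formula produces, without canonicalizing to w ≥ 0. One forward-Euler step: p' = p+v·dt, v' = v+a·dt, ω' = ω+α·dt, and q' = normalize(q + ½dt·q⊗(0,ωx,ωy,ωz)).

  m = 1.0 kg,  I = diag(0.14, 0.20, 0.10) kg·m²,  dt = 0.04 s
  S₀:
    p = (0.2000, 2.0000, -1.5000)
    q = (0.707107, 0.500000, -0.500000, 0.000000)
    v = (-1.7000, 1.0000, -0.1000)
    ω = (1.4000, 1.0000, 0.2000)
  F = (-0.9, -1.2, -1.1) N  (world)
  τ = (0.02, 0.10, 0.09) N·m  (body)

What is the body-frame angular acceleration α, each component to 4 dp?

precession coupling ω×(Iω) = (-0.0200, 0.0112, 0.0840)
angular accel α = (0.2857, 0.4440, 0.0600)

α = (0.2857, 0.4440, 0.0600)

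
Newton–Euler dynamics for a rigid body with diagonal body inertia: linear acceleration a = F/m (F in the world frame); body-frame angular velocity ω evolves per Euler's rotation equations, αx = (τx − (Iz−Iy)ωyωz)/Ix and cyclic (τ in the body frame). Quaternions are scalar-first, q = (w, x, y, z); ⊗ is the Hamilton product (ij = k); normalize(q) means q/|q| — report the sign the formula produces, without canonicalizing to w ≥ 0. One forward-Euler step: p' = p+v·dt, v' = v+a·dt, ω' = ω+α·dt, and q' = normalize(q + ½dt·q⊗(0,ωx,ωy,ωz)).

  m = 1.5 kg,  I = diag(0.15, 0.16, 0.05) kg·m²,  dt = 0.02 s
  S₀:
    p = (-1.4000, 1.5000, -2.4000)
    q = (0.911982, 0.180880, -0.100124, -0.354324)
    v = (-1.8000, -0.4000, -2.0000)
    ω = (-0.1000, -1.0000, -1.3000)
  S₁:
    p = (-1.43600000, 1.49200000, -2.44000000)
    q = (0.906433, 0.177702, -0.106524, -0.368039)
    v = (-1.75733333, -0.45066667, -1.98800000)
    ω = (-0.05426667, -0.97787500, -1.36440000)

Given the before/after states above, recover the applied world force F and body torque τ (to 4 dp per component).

Δω = ω₁−ω₀ = (0.04573333, 0.02212500, -0.06440000)
ω₀×(Iω₀) = (-0.1430, 0.0130, 0.0010)
τ = I·(Δω/dt) + ω₀×(Iω₀) = (0.2000, 0.1900, -0.1600)
v₁ − v₀ = (0.04266667, -0.05066667, 0.01200000)
m·(v₁−v₀)/dt = (3.2000, -3.8000, 0.9000)

F = (3.2000, -3.8000, 0.9000)
τ = (0.2000, 0.1900, -0.1600)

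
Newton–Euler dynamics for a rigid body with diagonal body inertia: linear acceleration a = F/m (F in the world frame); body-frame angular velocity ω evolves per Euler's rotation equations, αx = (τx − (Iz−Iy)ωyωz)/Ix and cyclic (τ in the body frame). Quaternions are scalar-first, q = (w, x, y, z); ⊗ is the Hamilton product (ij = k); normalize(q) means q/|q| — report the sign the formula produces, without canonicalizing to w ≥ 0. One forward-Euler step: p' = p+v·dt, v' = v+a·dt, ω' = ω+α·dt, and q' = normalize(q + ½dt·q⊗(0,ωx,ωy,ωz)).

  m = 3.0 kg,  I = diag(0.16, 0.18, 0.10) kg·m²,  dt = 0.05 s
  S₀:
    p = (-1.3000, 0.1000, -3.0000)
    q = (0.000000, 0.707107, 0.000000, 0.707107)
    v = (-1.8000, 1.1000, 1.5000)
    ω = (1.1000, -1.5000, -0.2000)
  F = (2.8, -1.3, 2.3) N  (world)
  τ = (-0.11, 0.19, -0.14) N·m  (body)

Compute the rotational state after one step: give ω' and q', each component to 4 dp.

precession coupling ω×(Iω) = (-0.0240, -0.0132, -0.0330)
angular accel α = (-0.5375, 1.1289, -1.0700)
ω + α·dt = (1.0731, -1.4436, -0.2535)
2q̇ = q⊗(0,ω) = (-0.6363963, 1.0606605, 0.9192391, -1.0606605)
q' = normalize(q + ½dt·q⊗(0,ω)) = (-0.0159, 0.7328, 0.0230, 0.6798)

ω' = (1.0731, -1.4436, -0.2535)
q' = (-0.0159, 0.7328, 0.0230, 0.6798)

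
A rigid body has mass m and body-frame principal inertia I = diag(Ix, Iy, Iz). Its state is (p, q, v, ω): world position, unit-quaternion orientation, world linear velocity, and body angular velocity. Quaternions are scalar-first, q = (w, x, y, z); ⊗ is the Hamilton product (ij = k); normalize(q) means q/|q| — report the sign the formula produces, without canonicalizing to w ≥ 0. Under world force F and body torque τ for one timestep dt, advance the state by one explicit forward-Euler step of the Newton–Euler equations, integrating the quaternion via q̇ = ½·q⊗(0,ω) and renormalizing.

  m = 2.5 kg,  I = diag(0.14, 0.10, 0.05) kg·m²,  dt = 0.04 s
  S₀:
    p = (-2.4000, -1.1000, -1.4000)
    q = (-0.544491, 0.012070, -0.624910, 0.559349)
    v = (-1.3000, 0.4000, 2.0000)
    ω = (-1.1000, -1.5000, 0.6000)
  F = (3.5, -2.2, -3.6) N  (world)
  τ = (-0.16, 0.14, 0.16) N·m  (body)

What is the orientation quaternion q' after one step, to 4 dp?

q⊗(0,ω) = (-1.2596974, 1.0630176, 0.1942106, -1.0322006)
q' = normalize(q + ½dt·q⊗(0,ω)) = (-0.5693, 0.0333, -0.6206, 0.5383)

q' = (-0.5693, 0.0333, -0.6206, 0.5383)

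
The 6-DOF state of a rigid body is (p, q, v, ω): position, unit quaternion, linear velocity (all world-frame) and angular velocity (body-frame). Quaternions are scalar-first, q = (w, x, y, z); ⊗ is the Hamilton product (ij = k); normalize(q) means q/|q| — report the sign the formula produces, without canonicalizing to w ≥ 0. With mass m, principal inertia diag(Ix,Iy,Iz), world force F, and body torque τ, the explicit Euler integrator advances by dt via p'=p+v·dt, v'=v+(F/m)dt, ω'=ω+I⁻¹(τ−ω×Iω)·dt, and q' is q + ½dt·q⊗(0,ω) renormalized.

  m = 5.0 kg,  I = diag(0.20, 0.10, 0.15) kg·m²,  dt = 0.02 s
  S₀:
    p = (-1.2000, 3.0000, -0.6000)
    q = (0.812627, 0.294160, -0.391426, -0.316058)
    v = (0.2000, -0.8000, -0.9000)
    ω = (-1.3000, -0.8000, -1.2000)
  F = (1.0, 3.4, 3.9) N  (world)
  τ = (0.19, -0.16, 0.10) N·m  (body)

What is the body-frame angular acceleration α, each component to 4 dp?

ω×(Iω) gyroscopic = (0.0480, 0.0780, -0.1040)
α = I⁻¹(τ − ω×Iω) = (0.7100, -2.3800, 1.3600)

α = (0.7100, -2.3800, 1.3600)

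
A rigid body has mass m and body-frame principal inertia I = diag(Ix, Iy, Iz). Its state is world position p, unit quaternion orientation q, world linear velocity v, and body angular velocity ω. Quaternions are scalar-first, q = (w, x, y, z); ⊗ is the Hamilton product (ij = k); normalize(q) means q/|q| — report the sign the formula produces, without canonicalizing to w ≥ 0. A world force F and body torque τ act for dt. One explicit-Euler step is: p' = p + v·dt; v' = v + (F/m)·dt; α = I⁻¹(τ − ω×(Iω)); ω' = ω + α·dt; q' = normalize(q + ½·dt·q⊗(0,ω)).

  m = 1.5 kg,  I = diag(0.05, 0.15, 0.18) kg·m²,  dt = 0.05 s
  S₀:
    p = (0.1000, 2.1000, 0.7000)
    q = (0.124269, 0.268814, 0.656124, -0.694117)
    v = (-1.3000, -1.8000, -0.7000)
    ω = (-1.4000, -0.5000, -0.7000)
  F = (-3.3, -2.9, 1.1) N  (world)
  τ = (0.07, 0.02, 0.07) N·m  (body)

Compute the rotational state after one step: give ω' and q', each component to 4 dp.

α = I⁻¹(τ − ω×Iω) = (1.1900, 0.9827, 0.0000)
new body rate ω' = (-1.3405, -0.4509, -0.7000)
Hamilton product q⊗(0,ω) = (0.2185197, -0.9803219, 1.0977991, 0.6971783)
q' = normalize(q + ½dt·q⊗(0,ω)) = (0.1296, 0.2441, 0.6830, -0.6761)

ω' = (-1.3405, -0.4509, -0.7000)
q' = (0.1296, 0.2441, 0.6830, -0.6761)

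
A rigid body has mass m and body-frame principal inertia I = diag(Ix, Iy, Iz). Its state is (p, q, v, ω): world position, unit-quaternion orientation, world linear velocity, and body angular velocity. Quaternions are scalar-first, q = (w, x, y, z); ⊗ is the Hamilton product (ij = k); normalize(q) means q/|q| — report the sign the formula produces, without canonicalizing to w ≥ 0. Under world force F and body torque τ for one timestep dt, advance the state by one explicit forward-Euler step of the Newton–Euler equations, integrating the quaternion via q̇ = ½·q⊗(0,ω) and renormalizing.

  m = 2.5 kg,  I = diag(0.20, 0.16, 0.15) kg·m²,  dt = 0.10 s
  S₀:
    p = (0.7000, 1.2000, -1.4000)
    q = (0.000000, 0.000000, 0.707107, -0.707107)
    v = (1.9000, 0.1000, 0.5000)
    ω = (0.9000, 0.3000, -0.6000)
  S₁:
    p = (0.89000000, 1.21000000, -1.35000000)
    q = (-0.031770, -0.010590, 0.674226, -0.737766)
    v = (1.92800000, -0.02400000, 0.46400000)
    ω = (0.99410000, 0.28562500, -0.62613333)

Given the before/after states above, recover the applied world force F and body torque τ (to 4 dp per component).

v₁ − v₀ = (0.02800000, -0.12400000, -0.03600000)
applied force F = (0.7000, -3.1000, -0.9000)
rate change Δω = (0.09410000, -0.01437500, -0.02613333)
ω₀×(Iω₀) = (0.0018, -0.0270, -0.0108)
applied torque τ = (0.1900, -0.0500, -0.0500)

F = (0.7000, -3.1000, -0.9000)
τ = (0.1900, -0.0500, -0.0500)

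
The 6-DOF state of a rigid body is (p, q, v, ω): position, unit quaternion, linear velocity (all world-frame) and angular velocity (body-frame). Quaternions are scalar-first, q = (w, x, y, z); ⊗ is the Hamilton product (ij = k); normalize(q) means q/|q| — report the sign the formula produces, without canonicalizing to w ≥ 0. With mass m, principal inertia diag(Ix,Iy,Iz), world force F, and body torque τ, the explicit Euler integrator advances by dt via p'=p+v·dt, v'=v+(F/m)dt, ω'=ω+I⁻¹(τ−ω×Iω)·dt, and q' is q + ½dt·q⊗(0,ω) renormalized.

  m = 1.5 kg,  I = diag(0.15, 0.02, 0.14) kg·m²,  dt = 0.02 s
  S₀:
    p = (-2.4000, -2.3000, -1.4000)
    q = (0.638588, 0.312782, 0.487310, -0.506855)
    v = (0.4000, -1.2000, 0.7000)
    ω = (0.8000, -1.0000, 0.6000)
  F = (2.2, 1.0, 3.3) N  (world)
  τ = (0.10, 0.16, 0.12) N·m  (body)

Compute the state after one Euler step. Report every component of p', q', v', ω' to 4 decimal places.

p' = (-2.3920, -2.3240, -1.3860)
q' = (0.6439, 0.3157, 0.4749, -0.5100)
v' = (0.4293, -1.1867, 0.7440)
ω' = (0.8229, -0.8448, 0.6023)

ω×(Iω) gyroscopic = (-0.0720, 0.0048, 0.1040)
(τ − ω×Iω)/I = (1.1467, 7.7600, 0.1143)
ω' = ω + α·dt = (0.8229, -0.8448, 0.6023)
Hamilton product q⊗(0,ω) = (0.5411974, 0.2964014, -1.2317412, -0.3194772)
updated quaternion q' = (0.6439, 0.3157, 0.4749, -0.5100)
a = (1.4667, 0.6667, 2.2000)
p + v·dt = (-2.3920, -2.3240, -1.3860)
v + (F/m)dt = (0.4293, -1.1867, 0.7440)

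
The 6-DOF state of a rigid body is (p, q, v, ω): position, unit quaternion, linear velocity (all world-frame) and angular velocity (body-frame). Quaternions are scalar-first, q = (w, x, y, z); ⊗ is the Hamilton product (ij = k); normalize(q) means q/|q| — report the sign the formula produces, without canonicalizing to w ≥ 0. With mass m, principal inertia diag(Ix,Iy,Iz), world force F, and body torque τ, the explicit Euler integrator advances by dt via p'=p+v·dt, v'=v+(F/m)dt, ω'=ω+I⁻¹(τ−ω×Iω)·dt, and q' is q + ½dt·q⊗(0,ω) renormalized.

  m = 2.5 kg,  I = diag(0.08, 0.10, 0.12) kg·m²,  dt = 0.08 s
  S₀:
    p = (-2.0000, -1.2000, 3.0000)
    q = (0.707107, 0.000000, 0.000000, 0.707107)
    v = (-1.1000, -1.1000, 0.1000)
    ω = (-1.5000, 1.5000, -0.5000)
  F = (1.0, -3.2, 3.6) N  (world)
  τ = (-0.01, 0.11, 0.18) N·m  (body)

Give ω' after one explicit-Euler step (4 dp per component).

ω' = (-1.4950, 1.6120, -0.3500)

gyro term ω×Iω = (-0.0150, -0.0300, -0.0450)
(τ − ω×Iω)/I = (0.0625, 1.4000, 1.8750)
ω' = ω + α·dt = (-1.4950, 1.6120, -0.3500)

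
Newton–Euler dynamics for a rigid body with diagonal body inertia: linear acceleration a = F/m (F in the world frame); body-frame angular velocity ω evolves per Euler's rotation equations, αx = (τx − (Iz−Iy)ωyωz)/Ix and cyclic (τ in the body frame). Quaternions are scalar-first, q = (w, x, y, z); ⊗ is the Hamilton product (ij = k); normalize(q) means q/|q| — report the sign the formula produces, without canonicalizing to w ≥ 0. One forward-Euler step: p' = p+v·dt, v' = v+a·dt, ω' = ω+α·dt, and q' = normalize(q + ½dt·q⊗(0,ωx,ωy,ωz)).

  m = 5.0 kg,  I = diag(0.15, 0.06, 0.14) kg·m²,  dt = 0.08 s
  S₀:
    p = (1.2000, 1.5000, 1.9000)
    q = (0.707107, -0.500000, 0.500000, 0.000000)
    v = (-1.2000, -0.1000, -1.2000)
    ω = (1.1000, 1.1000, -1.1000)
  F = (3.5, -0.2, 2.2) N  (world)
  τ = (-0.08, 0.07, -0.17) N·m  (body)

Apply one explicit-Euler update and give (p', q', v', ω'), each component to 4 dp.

p' = (1.1040, 1.4920, 1.8040)
q' = (0.7051, -0.4895, 0.5076, -0.0749)
v' = (-1.1440, -0.1032, -1.1648)
ω' = (1.1090, 1.2095, -1.1349)

p' = p + v·dt = (1.1040, 1.4920, 1.8040)
v' = v + a·dt = (-1.1440, -0.1032, -1.1648)
gyro term ω×Iω = (-0.0968, -0.0121, -0.1089)
(τ − ω×Iω)/I = (0.1120, 1.3683, -0.4364)
new body rate ω' = (1.1090, 1.2095, -1.1349)
q⊗(0,ω) = (0.0000000, 0.2278177, 0.2278177, -1.8778177)
updated quaternion q' = (0.7051, -0.4895, 0.5076, -0.0749)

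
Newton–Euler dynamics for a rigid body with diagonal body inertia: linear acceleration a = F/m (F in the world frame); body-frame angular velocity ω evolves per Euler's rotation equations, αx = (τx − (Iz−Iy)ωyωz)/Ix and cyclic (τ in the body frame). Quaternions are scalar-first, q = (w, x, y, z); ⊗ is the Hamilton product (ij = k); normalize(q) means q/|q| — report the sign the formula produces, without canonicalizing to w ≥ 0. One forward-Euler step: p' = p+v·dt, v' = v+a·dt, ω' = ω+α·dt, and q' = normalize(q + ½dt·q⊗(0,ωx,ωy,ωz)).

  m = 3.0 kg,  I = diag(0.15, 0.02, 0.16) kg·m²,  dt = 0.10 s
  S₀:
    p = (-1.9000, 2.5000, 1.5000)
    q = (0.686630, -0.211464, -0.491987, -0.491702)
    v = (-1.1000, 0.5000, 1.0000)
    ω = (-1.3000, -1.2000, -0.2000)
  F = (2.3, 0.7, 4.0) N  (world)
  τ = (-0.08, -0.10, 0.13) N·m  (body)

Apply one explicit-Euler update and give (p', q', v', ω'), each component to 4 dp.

p' = (-2.0100, 2.5500, 1.6000)
q' = (0.6359, -0.2796, -0.5014, -0.5158)
v' = (-1.0233, 0.5233, 1.1333)
ω' = (-1.3757, -1.6870, 0.0080)

a = (0.7667, 0.2333, 1.3333)
p' = p + v·dt = (-2.0100, 2.5500, 1.6000)
new velocity v' = (-1.0233, 0.5233, 1.1333)
gyro term ω×Iω = (0.0336, -0.0026, -0.2028)
(τ − ω×Iω)/I = (-0.7573, -4.8700, 2.0800)
ω + α·dt = (-1.3757, -1.6870, 0.0080)
q⊗(0,ω) = (-0.9636280, -1.3842640, -0.2270362, -0.5231523)
q' = normalize(q + ½dt·q⊗(0,ω)) = (0.6359, -0.2796, -0.5014, -0.5158)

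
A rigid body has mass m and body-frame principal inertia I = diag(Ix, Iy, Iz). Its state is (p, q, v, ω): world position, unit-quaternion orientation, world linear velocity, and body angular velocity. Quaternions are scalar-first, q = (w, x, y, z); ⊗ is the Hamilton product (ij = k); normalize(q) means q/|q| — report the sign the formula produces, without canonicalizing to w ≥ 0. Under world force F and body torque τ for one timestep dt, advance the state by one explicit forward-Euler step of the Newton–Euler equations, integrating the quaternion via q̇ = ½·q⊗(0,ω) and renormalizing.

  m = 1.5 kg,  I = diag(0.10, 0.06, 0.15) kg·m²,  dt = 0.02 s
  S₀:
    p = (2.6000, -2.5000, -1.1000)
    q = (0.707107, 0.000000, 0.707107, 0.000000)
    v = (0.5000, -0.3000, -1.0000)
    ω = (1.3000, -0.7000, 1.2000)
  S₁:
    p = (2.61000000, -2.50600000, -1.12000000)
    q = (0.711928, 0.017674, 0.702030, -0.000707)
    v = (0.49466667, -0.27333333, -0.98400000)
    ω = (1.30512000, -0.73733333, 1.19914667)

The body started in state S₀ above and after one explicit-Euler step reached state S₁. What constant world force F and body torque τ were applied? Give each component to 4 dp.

Δv = v₁−v₀ = (-0.00533333, 0.02666667, 0.01600000)
F = m·Δv/dt = (-0.4000, 2.0000, 1.2000)
rate change Δω = (0.00512000, -0.03733333, -0.00085333)
τ = I·(Δω/dt) + ω₀×(Iω₀) = (-0.0500, -0.1900, 0.0300)

F = (-0.4000, 2.0000, 1.2000)
τ = (-0.0500, -0.1900, 0.0300)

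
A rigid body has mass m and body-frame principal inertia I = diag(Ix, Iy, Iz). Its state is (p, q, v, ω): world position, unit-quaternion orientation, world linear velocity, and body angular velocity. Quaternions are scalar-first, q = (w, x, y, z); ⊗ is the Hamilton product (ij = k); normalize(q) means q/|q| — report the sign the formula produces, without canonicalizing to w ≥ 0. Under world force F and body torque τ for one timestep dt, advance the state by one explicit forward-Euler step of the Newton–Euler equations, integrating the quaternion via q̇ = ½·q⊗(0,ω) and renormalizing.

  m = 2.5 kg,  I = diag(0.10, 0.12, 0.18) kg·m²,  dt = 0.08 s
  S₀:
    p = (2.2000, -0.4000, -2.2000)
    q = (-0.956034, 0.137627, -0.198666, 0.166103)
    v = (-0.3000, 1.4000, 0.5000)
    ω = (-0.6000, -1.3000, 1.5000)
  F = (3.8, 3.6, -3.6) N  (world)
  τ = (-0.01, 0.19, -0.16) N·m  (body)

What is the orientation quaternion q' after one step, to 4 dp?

2q̇ = q⊗(0,ω) = (-0.4248441, 0.4915553, 0.9367419, -1.7321657)
updated quaternion q' = (-0.9697, 0.1568, -0.1606, 0.0965)

q' = (-0.9697, 0.1568, -0.1606, 0.0965)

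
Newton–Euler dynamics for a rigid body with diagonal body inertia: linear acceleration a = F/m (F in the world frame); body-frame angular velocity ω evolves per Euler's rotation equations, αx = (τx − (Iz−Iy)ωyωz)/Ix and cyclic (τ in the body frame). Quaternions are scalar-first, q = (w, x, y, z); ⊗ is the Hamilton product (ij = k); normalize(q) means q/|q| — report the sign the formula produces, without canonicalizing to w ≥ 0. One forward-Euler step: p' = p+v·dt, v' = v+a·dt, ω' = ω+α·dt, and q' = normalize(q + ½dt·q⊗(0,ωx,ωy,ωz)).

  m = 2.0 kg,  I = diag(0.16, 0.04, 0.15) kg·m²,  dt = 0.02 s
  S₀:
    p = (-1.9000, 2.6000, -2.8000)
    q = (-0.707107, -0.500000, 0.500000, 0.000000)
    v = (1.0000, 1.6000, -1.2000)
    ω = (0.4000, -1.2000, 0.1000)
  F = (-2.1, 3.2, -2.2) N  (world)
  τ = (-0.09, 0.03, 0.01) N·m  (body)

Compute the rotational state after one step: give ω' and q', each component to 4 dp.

ω' = (0.3904, -1.1852, 0.0937)
q' = (-0.6991, -0.5023, 0.5089, 0.0033)

α = I⁻¹(τ − ω×Iω) = (-0.4800, 0.7400, -0.3173)
new body rate ω' = (0.3904, -1.1852, 0.0937)
Hamilton product q⊗(0,ω) = (0.8000000, -0.2328428, 0.8985284, 0.3292893)
q' = normalize(q + ½dt·q⊗(0,ω)) = (-0.6991, -0.5023, 0.5089, 0.0033)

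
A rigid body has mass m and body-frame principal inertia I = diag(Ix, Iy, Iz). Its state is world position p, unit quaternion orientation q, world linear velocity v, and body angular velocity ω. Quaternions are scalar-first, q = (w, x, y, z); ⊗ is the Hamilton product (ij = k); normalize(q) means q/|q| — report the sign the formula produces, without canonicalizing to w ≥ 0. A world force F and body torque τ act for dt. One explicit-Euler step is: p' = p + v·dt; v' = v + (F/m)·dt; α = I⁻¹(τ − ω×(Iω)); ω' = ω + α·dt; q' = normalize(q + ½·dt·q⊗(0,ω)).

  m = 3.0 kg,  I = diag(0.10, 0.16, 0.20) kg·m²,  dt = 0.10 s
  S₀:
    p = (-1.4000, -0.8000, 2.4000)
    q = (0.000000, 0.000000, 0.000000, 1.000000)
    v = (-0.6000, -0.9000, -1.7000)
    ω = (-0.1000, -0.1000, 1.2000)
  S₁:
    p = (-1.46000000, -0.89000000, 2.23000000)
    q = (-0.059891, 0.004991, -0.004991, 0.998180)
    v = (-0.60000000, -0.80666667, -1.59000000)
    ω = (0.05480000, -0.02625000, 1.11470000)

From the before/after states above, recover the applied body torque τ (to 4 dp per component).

ω₁ − ω₀ = (0.15480000, 0.07375000, -0.08530000)
τ = I·(Δω/dt) + ω₀×(Iω₀) = (0.1500, 0.1300, -0.1700)

τ = (0.1500, 0.1300, -0.1700)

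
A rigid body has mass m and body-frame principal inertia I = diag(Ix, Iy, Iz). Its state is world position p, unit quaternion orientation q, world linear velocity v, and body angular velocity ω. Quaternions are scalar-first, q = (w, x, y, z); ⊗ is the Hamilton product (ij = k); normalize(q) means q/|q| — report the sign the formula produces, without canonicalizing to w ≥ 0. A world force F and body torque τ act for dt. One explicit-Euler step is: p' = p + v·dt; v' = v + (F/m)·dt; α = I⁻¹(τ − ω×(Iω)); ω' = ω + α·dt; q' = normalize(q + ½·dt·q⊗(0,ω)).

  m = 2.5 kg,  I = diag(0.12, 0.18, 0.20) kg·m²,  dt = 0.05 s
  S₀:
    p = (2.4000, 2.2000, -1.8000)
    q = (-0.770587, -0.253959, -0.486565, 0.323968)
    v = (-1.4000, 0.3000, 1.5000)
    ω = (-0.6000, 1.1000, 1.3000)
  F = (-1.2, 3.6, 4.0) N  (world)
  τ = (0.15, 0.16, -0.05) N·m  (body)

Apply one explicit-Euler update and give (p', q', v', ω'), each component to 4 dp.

α = I⁻¹(τ − ω×Iω) = (1.0117, 0.5422, -0.0520)
ω + α·dt = (-0.5494, 1.1271, 1.2974)
2q̇ = q⊗(0,ω) = (-0.0383123, -0.5265471, -0.7118798, -1.5730570)
q + ½dt·q⊗(0,ω), renormalized = (-0.7708, -0.2669, -0.5038, 0.2844)
new position p' = (2.3300, 2.2150, -1.7250)
new velocity v' = (-1.4240, 0.3720, 1.5800)

p' = (2.3300, 2.2150, -1.7250)
q' = (-0.7708, -0.2669, -0.5038, 0.2844)
v' = (-1.4240, 0.3720, 1.5800)
ω' = (-0.5494, 1.1271, 1.2974)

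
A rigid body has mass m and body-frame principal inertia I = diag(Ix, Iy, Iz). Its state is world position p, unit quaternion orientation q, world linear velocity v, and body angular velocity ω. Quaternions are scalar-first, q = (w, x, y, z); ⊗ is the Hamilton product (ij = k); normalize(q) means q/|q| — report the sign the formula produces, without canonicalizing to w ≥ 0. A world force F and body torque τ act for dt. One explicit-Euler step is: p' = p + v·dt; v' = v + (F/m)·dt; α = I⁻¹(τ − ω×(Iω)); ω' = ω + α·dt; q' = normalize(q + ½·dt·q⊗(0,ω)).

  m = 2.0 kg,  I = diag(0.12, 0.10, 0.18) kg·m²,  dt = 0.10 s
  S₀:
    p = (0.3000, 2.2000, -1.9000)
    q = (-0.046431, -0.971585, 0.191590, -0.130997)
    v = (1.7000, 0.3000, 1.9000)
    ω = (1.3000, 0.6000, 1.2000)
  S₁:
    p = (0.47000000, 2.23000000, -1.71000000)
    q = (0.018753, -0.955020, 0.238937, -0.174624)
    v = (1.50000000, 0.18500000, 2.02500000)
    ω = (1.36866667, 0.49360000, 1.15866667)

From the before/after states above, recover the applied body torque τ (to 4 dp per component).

Δω = ω₁−ω₀ = (0.06866667, -0.10640000, -0.04133333)
applied torque τ = (0.1400, -0.2000, -0.0900)

τ = (0.1400, -0.2000, -0.0900)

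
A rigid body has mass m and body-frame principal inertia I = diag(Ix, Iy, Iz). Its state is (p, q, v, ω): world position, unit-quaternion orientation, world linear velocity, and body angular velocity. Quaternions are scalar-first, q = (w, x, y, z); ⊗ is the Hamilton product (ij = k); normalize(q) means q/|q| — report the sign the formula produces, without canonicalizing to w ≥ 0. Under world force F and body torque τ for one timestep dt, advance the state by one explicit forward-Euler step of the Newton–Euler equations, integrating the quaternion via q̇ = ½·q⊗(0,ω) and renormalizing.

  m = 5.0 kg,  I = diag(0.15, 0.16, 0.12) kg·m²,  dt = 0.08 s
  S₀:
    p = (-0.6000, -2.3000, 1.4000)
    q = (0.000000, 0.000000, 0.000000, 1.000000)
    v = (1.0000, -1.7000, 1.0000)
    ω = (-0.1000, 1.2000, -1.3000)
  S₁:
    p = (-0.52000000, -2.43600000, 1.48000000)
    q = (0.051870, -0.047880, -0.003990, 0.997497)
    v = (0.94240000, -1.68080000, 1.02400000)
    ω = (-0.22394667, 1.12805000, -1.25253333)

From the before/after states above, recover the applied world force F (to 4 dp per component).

F = (-3.6000, 1.2000, 1.5000)

velocity change Δv = (-0.05760000, 0.01920000, 0.02400000)
F = m·Δv/dt = (-3.6000, 1.2000, 1.5000)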